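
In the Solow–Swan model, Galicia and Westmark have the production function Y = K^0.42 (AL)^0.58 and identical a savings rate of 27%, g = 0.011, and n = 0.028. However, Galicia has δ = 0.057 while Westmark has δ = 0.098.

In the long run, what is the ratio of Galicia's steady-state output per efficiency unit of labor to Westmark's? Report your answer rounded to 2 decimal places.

y*_G / y*_W ≈ 1.29

Steady-state y* = [s/(n + g + δ)]^(α/(1−α)), so the ratio is [ (s_G/(n + g + δ)_G) / (s_W/(n + g + δ)_W) ]^0.7241.
s_G/(n + g + δ)_G = 0.27/0.096 = 2.8125; s_W/(n + g + δ)_W = 0.27/0.137 = 1.9708.
Ratio = (2.8125/1.9708)^0.7241 = 1.4271^0.7241 ≈ 1.2937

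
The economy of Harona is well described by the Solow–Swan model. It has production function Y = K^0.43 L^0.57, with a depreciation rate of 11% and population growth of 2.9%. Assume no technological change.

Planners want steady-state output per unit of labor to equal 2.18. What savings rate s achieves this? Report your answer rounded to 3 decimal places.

s ≈ 0.391

Steady state requires s·f(k) = (n + δ)·k, i.e. s·k^α = (n + δ)·k.
Since y* = [s/(n + δ)]^(α/(1−α)), we have s/(n + δ) = (y*)^((1−α)/α) = 2.18^1.3256 = 2.8097.
Therefore s = 2.8097 × (n + δ) = 2.8097 × 0.139 = 0.3905.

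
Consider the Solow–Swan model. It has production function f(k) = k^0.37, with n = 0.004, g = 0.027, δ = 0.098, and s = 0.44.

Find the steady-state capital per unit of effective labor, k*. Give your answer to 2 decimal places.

k* = 7.01

Steady state requires s·f(k) = (n + g + δ)·k, i.e. s·k^α = (n + g + δ)·k.
Dividing both sides by k: k^(1−α) = s / (n + g + δ).
k^0.63 = 0.44 / (0.004 + 0.027 + 0.098) = 0.44 / 0.129 = 3.4109
k* = 3.4109^(1/0.63) ≈ 7.0117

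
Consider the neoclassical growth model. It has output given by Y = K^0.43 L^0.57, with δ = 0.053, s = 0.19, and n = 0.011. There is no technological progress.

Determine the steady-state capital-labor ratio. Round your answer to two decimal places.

k* ≈ 6.75

At the steady state, Δk = 0, so s·k^α = (n + δ)·k.
Dividing both sides by k: k^(1−α) = s / (n + δ).
k^0.57 = 0.19 / (0.011 + 0.053) = 0.19 / 0.064 = 2.9688
k* = 2.9688^(1/0.57) ≈ 6.7467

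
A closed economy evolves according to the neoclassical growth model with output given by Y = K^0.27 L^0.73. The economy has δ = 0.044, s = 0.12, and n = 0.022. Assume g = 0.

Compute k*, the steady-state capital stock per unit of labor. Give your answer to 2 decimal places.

k* ≈ 2.27

In steady state, investment equals break-even investment: s·k^α = (n + δ)·k.
Rearranging, k^(1−α) = s / (n + δ).
k^0.73 = 0.12 / (0.022 + 0.044) = 0.12 / 0.066 = 1.8182
k* = 1.8182^(1/0.73) ≈ 2.2682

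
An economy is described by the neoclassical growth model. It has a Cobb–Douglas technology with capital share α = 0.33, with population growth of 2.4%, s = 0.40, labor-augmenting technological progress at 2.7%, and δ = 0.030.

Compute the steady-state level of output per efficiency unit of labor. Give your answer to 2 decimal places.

y* ≈ 2.20

Steady state requires s·f(k) = (n + g + δ)·k, i.e. s·k^α = (n + g + δ)·k.
Rearranging, k^(1−α) = s / (n + g + δ).
k^0.67 = 0.40 / (0.024 + 0.027 + 0.030) = 0.40 / 0.081 = 4.9383
k* = 4.9383^(1/0.67) ≈ 10.8440
y* = (k*)^α = 10.8440^0.33 ≈ 2.1959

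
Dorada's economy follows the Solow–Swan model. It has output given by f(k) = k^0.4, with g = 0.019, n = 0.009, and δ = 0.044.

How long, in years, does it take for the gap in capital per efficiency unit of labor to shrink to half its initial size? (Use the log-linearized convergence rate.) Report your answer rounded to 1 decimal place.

t_½ ≈ 16.0 years

Near the steady state the convergence rate is λ = (1 − α)(n + g + δ).
λ = (1 − 0.4) × 0.072 = 0.6 × 0.072 = 0.0432
Half-life = ln 2 / λ = 0.6931 / 0.0432 ≈ 16.04 years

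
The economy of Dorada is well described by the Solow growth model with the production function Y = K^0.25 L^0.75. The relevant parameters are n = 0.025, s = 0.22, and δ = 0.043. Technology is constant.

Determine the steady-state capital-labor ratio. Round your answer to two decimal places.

In steady state, investment equals break-even investment: s·k^α = (n + δ)·k.
Rearranging, k^(1−α) = s / (n + δ).
k^0.75 = 0.22 / (0.025 + 0.043) = 0.22 / 0.068 = 3.2353
k* = 3.2353^(1/0.75) ≈ 4.7850

k* ≈ 4.79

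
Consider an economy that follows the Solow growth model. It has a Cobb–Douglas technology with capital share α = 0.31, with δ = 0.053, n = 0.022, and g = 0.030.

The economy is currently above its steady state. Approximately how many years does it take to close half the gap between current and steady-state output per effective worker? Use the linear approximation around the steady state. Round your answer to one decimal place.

Near the steady state the convergence rate is λ = (1 − α)(n + g + δ).
λ = (1 − 0.31) × 0.105 = 0.69 × 0.105 = 0.07245
Half-life = ln 2 / λ = 0.6931 / 0.07245 ≈ 9.57 years

half-life ≈ 9.6 years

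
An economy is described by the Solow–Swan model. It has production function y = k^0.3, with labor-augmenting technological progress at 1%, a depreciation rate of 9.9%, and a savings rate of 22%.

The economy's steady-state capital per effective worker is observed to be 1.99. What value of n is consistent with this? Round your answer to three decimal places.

n ≈ 0.027

In steady state, investment equals break-even investment: s·k^α = (n + g + δ)·k.
So s / (n + g + δ) = (k*)^(1−α) = 1.99^0.7 = 1.6188.
Therefore n + g + δ = s / 1.6188 = 0.22 / 1.6188 = 0.1359, so n = 0.1359 − 0.109 = 0.0269.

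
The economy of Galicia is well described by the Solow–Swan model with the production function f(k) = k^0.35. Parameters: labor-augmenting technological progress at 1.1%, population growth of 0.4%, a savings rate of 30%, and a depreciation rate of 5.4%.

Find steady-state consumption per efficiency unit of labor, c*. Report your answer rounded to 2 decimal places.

c* ≈ 1.54

In steady state, investment equals break-even investment: s·k^α = (n + g + δ)·k.
Dividing both sides by k: k^(1−α) = s / (n + g + δ).
k^0.65 = 0.30 / (0.004 + 0.011 + 0.054) = 0.30 / 0.069 = 4.3478
k* = 4.3478^(1/0.65) ≈ 9.5930
y* = (k*)^α = 9.5930^0.35 ≈ 2.2064
c* = (1 − s)·y* = (1 − 0.30) × 2.2064 ≈ 1.5445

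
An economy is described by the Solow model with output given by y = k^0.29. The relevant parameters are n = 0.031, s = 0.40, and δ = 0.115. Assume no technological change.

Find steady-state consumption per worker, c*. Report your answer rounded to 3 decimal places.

Steady state requires s·f(k) = (n + δ)·k, i.e. s·k^α = (n + δ)·k.
Rearranging, k^(1−α) = s / (n + δ).
k^0.71 = 0.40 / (0.031 + 0.115) = 0.40 / 0.146 = 2.7397
k* = 2.7397^(1/0.71) ≈ 4.1351
y* = (k*)^α = 4.1351^0.29 ≈ 1.5093
c* = (1 − s)·y* = (1 − 0.40) × 1.5093 ≈ 0.9056

c* ≈ 0.906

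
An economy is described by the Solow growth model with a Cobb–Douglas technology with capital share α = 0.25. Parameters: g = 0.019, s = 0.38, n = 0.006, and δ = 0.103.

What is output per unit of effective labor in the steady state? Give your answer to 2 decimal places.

In steady state, investment equals break-even investment: s·k^α = (n + g + δ)·k.
Dividing both sides by k: k^(1−α) = s / (n + g + δ).
k^0.75 = 0.38 / (0.006 + 0.019 + 0.103) = 0.38 / 0.128 = 2.9688
k* = 2.9688^(1/0.75) ≈ 4.2669
y* = (k*)^α = 4.2669^0.25 ≈ 1.4372

y* ≈ 1.44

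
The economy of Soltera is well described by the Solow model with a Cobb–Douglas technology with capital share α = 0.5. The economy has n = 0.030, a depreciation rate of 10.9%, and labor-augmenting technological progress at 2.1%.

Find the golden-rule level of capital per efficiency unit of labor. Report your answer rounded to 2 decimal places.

The golden rule sets f'(k) = n + g + δ, i.e. α·k^(α−1) = n + g + δ.
So k^(1−α) = α / (n + g + δ) = 0.5 / 0.160 = 3.1250.
k_gold = 3.1250^(1/0.5) ≈ 9.7656

k_gold ≈ 9.77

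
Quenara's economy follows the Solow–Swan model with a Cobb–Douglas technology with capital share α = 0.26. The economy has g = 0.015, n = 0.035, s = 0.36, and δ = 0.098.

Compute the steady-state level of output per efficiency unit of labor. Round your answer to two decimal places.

y* ≈ 1.37

At the steady state, Δk = 0, so s·k^α = (n + g + δ)·k.
Dividing both sides by k: k^(1−α) = s / (n + g + δ).
k^0.74 = 0.36 / (0.035 + 0.015 + 0.098) = 0.36 / 0.148 = 2.4324
k* = 2.4324^(1/0.74) ≈ 3.3241
y* = (k*)^α = 3.3241^0.26 ≈ 1.3666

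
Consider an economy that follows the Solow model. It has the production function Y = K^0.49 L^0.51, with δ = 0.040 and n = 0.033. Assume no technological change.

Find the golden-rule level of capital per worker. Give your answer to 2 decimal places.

The golden rule sets f'(k) = n + δ, i.e. α·k^(α−1) = n + δ.
So k^(1−α) = α / (n + δ) = 0.49 / 0.073 = 6.7123.
k_gold = 6.7123^(1/0.51) ≈ 41.8135

k_gold ≈ 41.81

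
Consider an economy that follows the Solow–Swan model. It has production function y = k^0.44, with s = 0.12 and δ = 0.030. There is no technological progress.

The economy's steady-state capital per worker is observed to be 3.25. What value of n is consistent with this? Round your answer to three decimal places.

n ≈ 0.032

Steady state requires s·f(k) = (n + δ)·k, i.e. s·k^α = (n + δ)·k.
So s / (n + δ) = (k*)^(1−α) = 3.25^0.56 = 1.9349.
Therefore n + δ = s / 1.9349 = 0.12 / 1.9349 = 0.0620, so n = 0.0620 − 0.030 = 0.0320.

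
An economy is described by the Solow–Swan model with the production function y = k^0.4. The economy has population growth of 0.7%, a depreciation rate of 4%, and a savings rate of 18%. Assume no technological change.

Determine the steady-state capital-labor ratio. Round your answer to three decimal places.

k* ≈ 9.375

In steady state, investment equals break-even investment: s·k^α = (n + δ)·k.
Rearranging, k^(1−α) = s / (n + δ).
k^0.6 = 0.18 / (0.007 + 0.040) = 0.18 / 0.047 = 3.8298
k* = 3.8298^(1/0.6) ≈ 9.3748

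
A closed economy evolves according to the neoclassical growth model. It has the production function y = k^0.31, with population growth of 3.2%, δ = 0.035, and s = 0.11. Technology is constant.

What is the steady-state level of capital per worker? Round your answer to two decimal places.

k* ≈ 2.05

At the steady state, Δk = 0, so s·k^α = (n + δ)·k.
Dividing both sides by k: k^(1−α) = s / (n + δ).
k^0.69 = 0.11 / (0.032 + 0.035) = 0.11 / 0.067 = 1.6418
k* = 1.6418^(1/0.69) ≈ 2.0514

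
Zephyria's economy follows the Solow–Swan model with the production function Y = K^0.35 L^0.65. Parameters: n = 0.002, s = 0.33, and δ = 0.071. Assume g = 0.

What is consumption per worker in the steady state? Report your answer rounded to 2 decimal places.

In steady state, investment equals break-even investment: s·k^α = (n + δ)·k.
Rearranging, k^(1−α) = s / (n + δ).
k^0.65 = 0.33 / (0.002 + 0.071) = 0.33 / 0.073 = 4.5205
k* = 4.5205^(1/0.65) ≈ 10.1854
y* = (k*)^α = 10.1854^0.35 ≈ 2.2532
c* = (1 − s)·y* = (1 − 0.33) × 2.2532 ≈ 1.5096

c* ≈ 1.51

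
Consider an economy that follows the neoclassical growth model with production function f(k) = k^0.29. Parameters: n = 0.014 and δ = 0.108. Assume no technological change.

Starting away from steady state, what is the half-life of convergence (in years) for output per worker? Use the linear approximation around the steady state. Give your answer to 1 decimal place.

t_½ ≈ 8.0 years

Near the steady state the convergence rate is λ = (1 − α)(n + δ).
λ = (1 − 0.29) × 0.122 = 0.71 × 0.122 = 0.08662
Half-life = ln 2 / λ = 0.6931 / 0.08662 ≈ 8.00 years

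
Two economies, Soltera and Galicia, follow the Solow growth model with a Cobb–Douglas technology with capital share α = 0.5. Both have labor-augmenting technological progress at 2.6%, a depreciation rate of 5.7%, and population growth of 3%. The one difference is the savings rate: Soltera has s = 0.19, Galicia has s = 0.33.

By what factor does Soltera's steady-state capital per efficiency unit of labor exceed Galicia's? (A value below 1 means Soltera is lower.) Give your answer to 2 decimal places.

Steady-state k* = [s/(n + g + δ)]^(1/(1−α)), so the ratio is [ (s_S/(n + g + δ)_S) / (s_G/(n + g + δ)_G) ]^2.
s_S/(n + g + δ)_S = 0.19/0.113 = 1.6814; s_G/(n + g + δ)_G = 0.33/0.113 = 2.9204.
Ratio = (1.6814/2.9204)^2 = 0.5757^2 ≈ 0.3314

k*_S / k*_G ≈ 0.33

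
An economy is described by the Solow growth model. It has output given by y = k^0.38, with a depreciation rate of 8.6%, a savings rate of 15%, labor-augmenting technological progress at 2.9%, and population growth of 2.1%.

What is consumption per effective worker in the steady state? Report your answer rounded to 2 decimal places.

At the steady state, Δk = 0, so s·k^α = (n + g + δ)·k.
Rearranging, k^(1−α) = s / (n + g + δ).
k^0.62 = 0.15 / (0.021 + 0.029 + 0.086) = 0.15 / 0.136 = 1.1029
k* = 1.1029^(1/0.62) ≈ 1.1711
y* = (k*)^α = 1.1711^0.38 ≈ 1.0619
c* = (1 − s)·y* = (1 − 0.15) × 1.0619 ≈ 0.9026

c* ≈ 0.90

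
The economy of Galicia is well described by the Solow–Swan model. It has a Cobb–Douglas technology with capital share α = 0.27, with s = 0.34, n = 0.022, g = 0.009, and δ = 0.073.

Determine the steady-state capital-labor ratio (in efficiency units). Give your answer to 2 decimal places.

k* = 5.07

At the steady state, Δk = 0, so s·k^α = (n + g + δ)·k.
Rearranging, k^(1−α) = s / (n + g + δ).
k^0.73 = 0.34 / (0.022 + 0.009 + 0.073) = 0.34 / 0.104 = 3.2692
k* = 3.2692^(1/0.73) ≈ 5.0666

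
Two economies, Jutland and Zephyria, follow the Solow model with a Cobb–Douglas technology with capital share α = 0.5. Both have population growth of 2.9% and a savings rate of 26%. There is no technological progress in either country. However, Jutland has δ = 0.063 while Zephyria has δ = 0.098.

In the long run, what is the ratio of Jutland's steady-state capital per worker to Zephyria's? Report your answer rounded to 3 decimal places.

Steady-state k* = [s/(n + δ)]^(1/(1−α)), so the ratio is [ (s_J/(n + δ)_J) / (s_Z/(n + δ)_Z) ]^2.
s_J/(n + δ)_J = 0.26/0.092 = 2.8261; s_Z/(n + δ)_Z = 0.26/0.127 = 2.0472.
Ratio = (2.8261/2.0472)^2 = 1.3805^2 ≈ 1.9058

ratio ≈ 1.906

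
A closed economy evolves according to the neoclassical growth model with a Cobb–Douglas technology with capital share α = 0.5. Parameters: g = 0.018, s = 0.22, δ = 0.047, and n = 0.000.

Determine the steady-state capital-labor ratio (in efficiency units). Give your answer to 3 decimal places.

k* ≈ 11.456

Steady state requires s·f(k) = (n + g + δ)·k, i.e. s·k^α = (n + g + δ)·k.
Dividing both sides by k: k^(1−α) = s / (n + g + δ).
k^0.5 = 0.22 / (0.000 + 0.018 + 0.047) = 0.22 / 0.065 = 3.3846
k* = 3.3846^(1/0.5) ≈ 11.4555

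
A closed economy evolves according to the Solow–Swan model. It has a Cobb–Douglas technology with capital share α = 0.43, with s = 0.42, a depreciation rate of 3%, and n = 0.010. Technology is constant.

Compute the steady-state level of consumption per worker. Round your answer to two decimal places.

In steady state, investment equals break-even investment: s·k^α = (n + δ)·k.
Dividing both sides by k: k^(1−α) = s / (n + δ).
k^0.57 = 0.42 / (0.010 + 0.030) = 0.42 / 0.040 = 10.5000
k* = 10.5000^(1/0.57) ≈ 61.8814
y* = (k*)^α = 61.8814^0.43 ≈ 5.8935
c* = (1 − s)·y* = (1 − 0.42) × 5.8935 ≈ 3.4182

c* = 3.42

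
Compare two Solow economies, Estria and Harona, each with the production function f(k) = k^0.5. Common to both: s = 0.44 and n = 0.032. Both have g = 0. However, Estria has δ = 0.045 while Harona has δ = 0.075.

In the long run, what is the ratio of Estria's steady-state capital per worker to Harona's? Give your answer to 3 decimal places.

ratio ≈ 1.931

Steady-state k* = [s/(n + δ)]^(1/(1−α)), so the ratio is [ (s_E/(n + δ)_E) / (s_H/(n + δ)_H) ]^2.
s_E/(n + δ)_E = 0.44/0.077 = 5.7143; s_H/(n + δ)_H = 0.44/0.107 = 4.1121.
Ratio = (5.7143/4.1121)^2 = 1.3896^2 ≈ 1.9310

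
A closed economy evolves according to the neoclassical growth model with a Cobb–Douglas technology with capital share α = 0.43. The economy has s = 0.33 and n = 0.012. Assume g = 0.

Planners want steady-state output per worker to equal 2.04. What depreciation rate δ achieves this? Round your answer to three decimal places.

δ ≈ 0.116

In steady state, investment equals break-even investment: s·k^α = (n + δ)·k.
Since y* = [s/(n + δ)]^(α/(1−α)), we have s/(n + δ) = (y*)^((1−α)/α) = 2.04^1.3256 = 2.5730.
Therefore n + δ = s / 2.5730 = 0.33 / 2.5730 = 0.1283, so δ = 0.1283 − 0.012 = 0.1163.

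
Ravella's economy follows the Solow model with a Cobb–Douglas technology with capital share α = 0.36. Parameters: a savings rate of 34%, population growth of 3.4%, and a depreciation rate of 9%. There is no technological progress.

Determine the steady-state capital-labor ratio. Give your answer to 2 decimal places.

k* = 4.84

In steady state, investment equals break-even investment: s·k^α = (n + δ)·k.
Rearranging, k^(1−α) = s / (n + δ).
k^0.64 = 0.34 / (0.034 + 0.090) = 0.34 / 0.124 = 2.7419
k* = 2.7419^(1/0.64) ≈ 4.8357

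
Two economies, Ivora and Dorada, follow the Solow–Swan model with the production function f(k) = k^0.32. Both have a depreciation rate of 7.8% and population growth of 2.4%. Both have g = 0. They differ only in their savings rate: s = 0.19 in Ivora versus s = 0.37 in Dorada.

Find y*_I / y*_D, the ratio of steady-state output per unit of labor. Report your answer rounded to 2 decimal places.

y*_I / y*_D ≈ 0.73

Steady-state y* = [s/(n + δ)]^(α/(1−α)), so the ratio is [ (s_I/(n + δ)_I) / (s_D/(n + δ)_D) ]^0.4706.
s_I/(n + δ)_I = 0.19/0.102 = 1.8627; s_D/(n + δ)_D = 0.37/0.102 = 3.6275.
Ratio = (1.8627/3.6275)^0.4706 = 0.5135^0.4706 ≈ 0.7308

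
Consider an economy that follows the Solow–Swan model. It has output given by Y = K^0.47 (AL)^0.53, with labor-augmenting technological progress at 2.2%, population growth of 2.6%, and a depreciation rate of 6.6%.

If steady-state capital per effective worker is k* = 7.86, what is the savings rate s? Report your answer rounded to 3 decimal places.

In steady state, investment equals break-even investment: s·k^α = (n + g + δ)·k.
So s / (n + g + δ) = (k*)^(1−α) = 7.86^0.53 = 2.9825.
Therefore s = 2.9825 × (n + g + δ) = 2.9825 × 0.114 = 0.3400.

s ≈ 0.340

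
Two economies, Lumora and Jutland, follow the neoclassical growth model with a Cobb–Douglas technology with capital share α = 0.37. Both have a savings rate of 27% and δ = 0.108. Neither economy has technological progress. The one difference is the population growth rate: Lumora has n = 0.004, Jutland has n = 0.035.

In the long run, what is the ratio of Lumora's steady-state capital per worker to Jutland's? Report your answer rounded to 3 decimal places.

Steady-state k* = [s/(n + δ)]^(1/(1−α)), so the ratio is [ (s_L/(n + δ)_L) / (s_J/(n + δ)_J) ]^1.5873.
s_L/(n + δ)_L = 0.27/0.112 = 2.4107; s_J/(n + δ)_J = 0.27/0.143 = 1.8881.
Ratio = (2.4107/1.8881)^1.5873 = 1.2768^1.5873 ≈ 1.4738

k*_L / k*_J ≈ 1.474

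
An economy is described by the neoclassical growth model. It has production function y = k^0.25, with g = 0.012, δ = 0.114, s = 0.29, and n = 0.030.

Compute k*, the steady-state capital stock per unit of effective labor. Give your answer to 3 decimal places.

k* = 2.286

At the steady state, Δk = 0, so s·k^α = (n + g + δ)·k.
Rearranging, k^(1−α) = s / (n + g + δ).
k^0.75 = 0.29 / (0.030 + 0.012 + 0.114) = 0.29 / 0.156 = 1.8590
k* = 1.8590^(1/0.75) ≈ 2.2858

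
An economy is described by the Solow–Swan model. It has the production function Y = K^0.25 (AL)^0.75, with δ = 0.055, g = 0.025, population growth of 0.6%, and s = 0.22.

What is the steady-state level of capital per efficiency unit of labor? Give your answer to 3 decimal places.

k* ≈ 3.499

In steady state, investment equals break-even investment: s·k^α = (n + g + δ)·k.
Rearranging, k^(1−α) = s / (n + g + δ).
k^0.75 = 0.22 / (0.006 + 0.025 + 0.055) = 0.22 / 0.086 = 2.5581
k* = 2.5581^(1/0.75) ≈ 3.4986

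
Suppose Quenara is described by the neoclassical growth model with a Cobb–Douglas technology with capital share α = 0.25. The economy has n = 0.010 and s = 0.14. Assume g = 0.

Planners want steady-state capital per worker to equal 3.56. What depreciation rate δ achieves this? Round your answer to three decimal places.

δ ≈ 0.044

At the steady state, Δk = 0, so s·k^α = (n + δ)·k.
So s / (n + δ) = (k*)^(1−α) = 3.56^0.75 = 2.5917.
Therefore n + δ = s / 2.5917 = 0.14 / 2.5917 = 0.0540, so δ = 0.0540 − 0.010 = 0.0440.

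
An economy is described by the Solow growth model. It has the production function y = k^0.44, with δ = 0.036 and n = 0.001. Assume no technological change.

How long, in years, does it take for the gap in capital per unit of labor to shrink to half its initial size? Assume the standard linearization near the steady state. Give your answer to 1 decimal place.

about 33.5 years

Near the steady state the convergence rate is λ = (1 − α)(n + δ).
λ = (1 − 0.44) × 0.037 = 0.56 × 0.037 = 0.02072
Half-life = ln 2 / λ = 0.6931 / 0.02072 ≈ 33.45 years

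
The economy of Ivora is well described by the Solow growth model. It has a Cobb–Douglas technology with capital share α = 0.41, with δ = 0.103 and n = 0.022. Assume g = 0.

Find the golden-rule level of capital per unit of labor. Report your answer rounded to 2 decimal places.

k_gold ≈ 7.49

The golden rule sets f'(k) = n + δ, i.e. α·k^(α−1) = n + δ.
So k^(1−α) = α / (n + δ) = 0.41 / 0.125 = 3.2800.
k_gold = 3.2800^(1/0.59) ≈ 7.4879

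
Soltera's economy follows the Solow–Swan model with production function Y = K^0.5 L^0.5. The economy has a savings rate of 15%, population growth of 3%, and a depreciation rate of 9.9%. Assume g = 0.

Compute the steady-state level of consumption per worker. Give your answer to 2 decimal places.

c* = 0.99

Steady state requires s·f(k) = (n + δ)·k, i.e. s·k^α = (n + δ)·k.
Rearranging, k^(1−α) = s / (n + δ).
k^0.5 = 0.15 / (0.030 + 0.099) = 0.15 / 0.129 = 1.1628
k* = 1.1628^(1/0.5) ≈ 1.3521
y* = (k*)^α = 1.3521^0.5 ≈ 1.1628
c* = (1 − s)·y* = (1 − 0.15) × 1.1628 ≈ 0.9884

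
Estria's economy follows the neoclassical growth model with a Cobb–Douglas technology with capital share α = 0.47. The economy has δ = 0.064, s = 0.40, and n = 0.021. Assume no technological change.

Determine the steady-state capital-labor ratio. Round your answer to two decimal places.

k* = 18.58

In steady state, investment equals break-even investment: s·k^α = (n + δ)·k.
Rearranging, k^(1−α) = s / (n + δ).
k^0.53 = 0.40 / (0.021 + 0.064) = 0.40 / 0.085 = 4.7059
k* = 4.7059^(1/0.53) ≈ 18.5839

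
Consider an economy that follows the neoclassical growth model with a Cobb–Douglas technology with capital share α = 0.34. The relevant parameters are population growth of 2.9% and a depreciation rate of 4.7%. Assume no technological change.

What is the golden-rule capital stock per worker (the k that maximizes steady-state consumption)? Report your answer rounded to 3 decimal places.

k_gold ≈ 9.680

The golden rule sets f'(k) = n + δ, i.e. α·k^(α−1) = n + δ.
So k^(1−α) = α / (n + δ) = 0.34 / 0.076 = 4.4737.
k_gold = 4.4737^(1/0.66) ≈ 9.6796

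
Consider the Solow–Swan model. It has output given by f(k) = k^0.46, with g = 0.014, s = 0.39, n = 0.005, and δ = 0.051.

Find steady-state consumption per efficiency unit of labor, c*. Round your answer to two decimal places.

c* = 2.64

At the steady state, Δk = 0, so s·k^α = (n + g + δ)·k.
Dividing both sides by k: k^(1−α) = s / (n + g + δ).
k^0.54 = 0.39 / (0.005 + 0.014 + 0.051) = 0.39 / 0.070 = 5.5714
k* = 5.5714^(1/0.54) ≈ 24.0666
y* = (k*)^α = 24.0666^0.46 ≈ 4.3197
c* = (1 − s)·y* = (1 − 0.39) × 4.3197 ≈ 2.6350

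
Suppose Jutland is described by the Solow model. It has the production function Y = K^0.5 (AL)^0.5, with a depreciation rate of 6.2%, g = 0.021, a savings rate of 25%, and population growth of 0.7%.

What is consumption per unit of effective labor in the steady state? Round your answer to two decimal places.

In steady state, investment equals break-even investment: s·k^α = (n + g + δ)·k.
Dividing both sides by k: k^(1−α) = s / (n + g + δ).
k^0.5 = 0.25 / (0.007 + 0.021 + 0.062) = 0.25 / 0.090 = 2.7778
k* = 2.7778^(1/0.5) ≈ 7.7162
y* = (k*)^α = 7.7162^0.5 ≈ 2.7778
c* = (1 − s)·y* = (1 − 0.25) × 2.7778 ≈ 2.0834

c* ≈ 2.08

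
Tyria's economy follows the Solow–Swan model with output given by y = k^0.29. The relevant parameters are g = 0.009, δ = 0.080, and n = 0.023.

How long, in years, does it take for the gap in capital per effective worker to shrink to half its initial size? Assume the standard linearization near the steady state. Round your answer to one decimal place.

t_½ ≈ 8.7 years

Near the steady state the convergence rate is λ = (1 − α)(n + g + δ).
λ = (1 − 0.29) × 0.112 = 0.71 × 0.112 = 0.07952
Half-life = ln 2 / λ = 0.6931 / 0.07952 ≈ 8.72 years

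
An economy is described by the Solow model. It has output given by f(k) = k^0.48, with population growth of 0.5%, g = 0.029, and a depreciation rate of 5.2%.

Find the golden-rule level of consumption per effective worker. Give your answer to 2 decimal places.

c_gold ≈ 2.54

At the golden rule, f'(k) = n + g + δ, so α·k^(α−1) = n + g + δ and k_gold = (α/(n + g + δ))^(1/(1−α)).
k_gold = (0.48/0.086)^(1/0.52) = 5.5814^1.9231 ≈ 27.2937
c_gold = f(k_gold) − (n + g + δ)·k_gold = 4.8900 − 0.086×27.2937 ≈ 2.5427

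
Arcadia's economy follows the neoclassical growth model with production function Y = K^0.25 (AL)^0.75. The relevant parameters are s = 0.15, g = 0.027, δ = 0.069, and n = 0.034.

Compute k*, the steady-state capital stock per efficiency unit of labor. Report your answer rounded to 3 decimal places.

At the steady state, Δk = 0, so s·k^α = (n + g + δ)·k.
Dividing both sides by k: k^(1−α) = s / (n + g + δ).
k^0.75 = 0.15 / (0.034 + 0.027 + 0.069) = 0.15 / 0.130 = 1.1538
k* = 1.1538^(1/0.75) ≈ 1.2102

k* ≈ 1.210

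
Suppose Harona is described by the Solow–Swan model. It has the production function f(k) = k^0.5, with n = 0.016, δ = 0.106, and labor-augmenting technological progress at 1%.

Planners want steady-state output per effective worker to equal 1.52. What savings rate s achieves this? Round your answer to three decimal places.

Steady state requires s·f(k) = (n + g + δ)·k, i.e. s·k^α = (n + g + δ)·k.
Since y* = [s/(n + g + δ)]^(α/(1−α)), we have s/(n + g + δ) = (y*)^((1−α)/α) = 1.52^1 = 1.5200.
Therefore s = 1.5200 × (n + g + δ) = 1.5200 × 0.132 = 0.2006.

s ≈ 0.201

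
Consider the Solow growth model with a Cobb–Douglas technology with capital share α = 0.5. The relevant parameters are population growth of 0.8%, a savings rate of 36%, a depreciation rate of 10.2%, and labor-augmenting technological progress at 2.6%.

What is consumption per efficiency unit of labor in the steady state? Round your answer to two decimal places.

c* ≈ 1.69

Steady state requires s·f(k) = (n + g + δ)·k, i.e. s·k^α = (n + g + δ)·k.
Rearranging, k^(1−α) = s / (n + g + δ).
k^0.5 = 0.36 / (0.008 + 0.026 + 0.102) = 0.36 / 0.136 = 2.6471
k* = 2.6471^(1/0.5) ≈ 7.0071
y* = (k*)^α = 7.0071^0.5 ≈ 2.6471
c* = (1 − s)·y* = (1 − 0.36) × 2.6471 ≈ 1.6941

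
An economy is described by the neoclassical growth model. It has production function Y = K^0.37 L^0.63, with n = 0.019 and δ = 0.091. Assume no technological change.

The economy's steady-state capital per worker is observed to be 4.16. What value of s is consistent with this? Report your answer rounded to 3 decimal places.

s ≈ 0.270

Steady state requires s·f(k) = (n + δ)·k, i.e. s·k^α = (n + δ)·k.
So s / (n + δ) = (k*)^(1−α) = 4.16^0.63 = 2.4549.
Therefore s = 2.4549 × (n + δ) = 2.4549 × 0.110 = 0.2700.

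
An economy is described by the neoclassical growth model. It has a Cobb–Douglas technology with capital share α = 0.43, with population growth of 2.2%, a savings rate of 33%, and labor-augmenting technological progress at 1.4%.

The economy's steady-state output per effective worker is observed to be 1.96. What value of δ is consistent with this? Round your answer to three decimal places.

At the steady state, Δk = 0, so s·k^α = (n + g + δ)·k.
Since y* = [s/(n + g + δ)]^(α/(1−α)), we have s/(n + g + δ) = (y*)^((1−α)/α) = 1.96^1.3256 = 2.4401.
Therefore n + g + δ = s / 2.4401 = 0.33 / 2.4401 = 0.1352, so δ = 0.1352 − 0.036 = 0.0992.

δ ≈ 0.099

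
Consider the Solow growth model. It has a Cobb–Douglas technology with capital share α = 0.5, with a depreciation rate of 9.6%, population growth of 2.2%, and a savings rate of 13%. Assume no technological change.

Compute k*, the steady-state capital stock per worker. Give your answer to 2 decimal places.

Steady state requires s·f(k) = (n + δ)·k, i.e. s·k^α = (n + δ)·k.
Dividing both sides by k: k^(1−α) = s / (n + δ).
k^0.5 = 0.13 / (0.022 + 0.096) = 0.13 / 0.118 = 1.1017
k* = 1.1017^(1/0.5) ≈ 1.2137

k* = 1.21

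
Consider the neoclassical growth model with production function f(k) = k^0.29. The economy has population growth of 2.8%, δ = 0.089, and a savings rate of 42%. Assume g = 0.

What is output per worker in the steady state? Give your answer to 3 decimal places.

y* = 1.685

Steady state requires s·f(k) = (n + δ)·k, i.e. s·k^α = (n + δ)·k.
Dividing both sides by k: k^(1−α) = s / (n + δ).
k^0.71 = 0.42 / (0.028 + 0.089) = 0.42 / 0.117 = 3.5897
k* = 3.5897^(1/0.71) ≈ 6.0502
y* = (k*)^α = 6.0502^0.29 ≈ 1.6854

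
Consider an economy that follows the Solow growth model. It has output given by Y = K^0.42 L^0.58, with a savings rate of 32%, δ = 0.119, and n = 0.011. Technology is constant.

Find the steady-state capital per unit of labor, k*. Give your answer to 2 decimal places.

In steady state, investment equals break-even investment: s·k^α = (n + δ)·k.
Rearranging, k^(1−α) = s / (n + δ).
k^0.58 = 0.32 / (0.011 + 0.119) = 0.32 / 0.130 = 2.4615
k* = 2.4615^(1/0.58) ≈ 4.7259

k* ≈ 4.73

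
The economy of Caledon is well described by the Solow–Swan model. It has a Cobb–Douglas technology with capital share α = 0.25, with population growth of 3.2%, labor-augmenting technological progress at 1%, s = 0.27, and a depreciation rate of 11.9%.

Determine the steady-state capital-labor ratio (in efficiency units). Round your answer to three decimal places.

k* ≈ 1.992

Steady state requires s·f(k) = (n + g + δ)·k, i.e. s·k^α = (n + g + δ)·k.
Rearranging, k^(1−α) = s / (n + g + δ).
k^0.75 = 0.27 / (0.032 + 0.010 + 0.119) = 0.27 / 0.161 = 1.6770
k* = 1.6770^(1/0.75) ≈ 1.9924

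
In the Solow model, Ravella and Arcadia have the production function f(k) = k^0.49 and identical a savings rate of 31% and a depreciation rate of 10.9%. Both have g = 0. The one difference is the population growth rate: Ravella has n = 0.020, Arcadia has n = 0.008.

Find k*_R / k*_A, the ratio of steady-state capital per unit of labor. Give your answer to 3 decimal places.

k*_R / k*_A ≈ 0.826

Steady-state k* = [s/(n + δ)]^(1/(1−α)), so the ratio is [ (s_R/(n + δ)_R) / (s_A/(n + δ)_A) ]^1.9608.
s_R/(n + δ)_R = 0.31/0.129 = 2.4031; s_A/(n + δ)_A = 0.31/0.117 = 2.6496.
Ratio = (2.4031/2.6496)^1.9608 = 0.9070^1.9608 ≈ 0.8258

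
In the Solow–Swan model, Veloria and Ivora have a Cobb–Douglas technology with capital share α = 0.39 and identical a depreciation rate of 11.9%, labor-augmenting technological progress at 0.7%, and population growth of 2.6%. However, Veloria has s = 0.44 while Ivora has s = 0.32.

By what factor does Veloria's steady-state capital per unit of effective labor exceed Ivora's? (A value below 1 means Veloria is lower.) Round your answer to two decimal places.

k*_V / k*_I ≈ 1.69

Steady-state k* = [s/(n + g + δ)]^(1/(1−α)), so the ratio is [ (s_V/(n + g + δ)_V) / (s_I/(n + g + δ)_I) ]^1.6393.
s_V/(n + g + δ)_V = 0.44/0.152 = 2.8947; s_I/(n + g + δ)_I = 0.32/0.152 = 2.1053.
Ratio = (2.8947/2.1053)^1.6393 = 1.3750^1.6393 ≈ 1.6855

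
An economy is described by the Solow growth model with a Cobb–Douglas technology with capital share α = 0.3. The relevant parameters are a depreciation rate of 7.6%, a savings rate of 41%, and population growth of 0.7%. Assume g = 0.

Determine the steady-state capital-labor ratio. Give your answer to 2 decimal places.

k* ≈ 9.80

In steady state, investment equals break-even investment: s·k^α = (n + δ)·k.
Dividing both sides by k: k^(1−α) = s / (n + δ).
k^0.7 = 0.41 / (0.007 + 0.076) = 0.41 / 0.083 = 4.9398
k* = 4.9398^(1/0.7) ≈ 9.7952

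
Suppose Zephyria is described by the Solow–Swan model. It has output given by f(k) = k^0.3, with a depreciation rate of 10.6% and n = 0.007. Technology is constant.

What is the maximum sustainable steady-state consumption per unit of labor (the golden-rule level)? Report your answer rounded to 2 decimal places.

At the golden rule, f'(k) = n + δ, so α·k^(α−1) = n + δ and k_gold = (α/(n + δ))^(1/(1−α)).
k_gold = (0.3/0.113)^(1/0.7) = 2.6549^1.4286 ≈ 4.0346
c_gold = f(k_gold) − (n + δ)·k_gold = 1.5196 − 0.113×4.0346 ≈ 1.0637

c_gold ≈ 1.06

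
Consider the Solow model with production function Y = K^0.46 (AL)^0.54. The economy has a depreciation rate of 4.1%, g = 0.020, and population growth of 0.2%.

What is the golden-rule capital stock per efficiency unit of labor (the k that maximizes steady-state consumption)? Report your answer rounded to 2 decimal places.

k_gold ≈ 39.71

The golden rule sets f'(k) = n + g + δ, i.e. α·k^(α−1) = n + g + δ.
So k^(1−α) = α / (n + g + δ) = 0.46 / 0.063 = 7.3016.
k_gold = 7.3016^(1/0.54) ≈ 39.7120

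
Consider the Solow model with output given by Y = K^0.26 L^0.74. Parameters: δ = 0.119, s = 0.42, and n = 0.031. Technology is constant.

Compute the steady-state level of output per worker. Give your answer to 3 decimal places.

In steady state, investment equals break-even investment: s·k^α = (n + δ)·k.
Dividing both sides by k: k^(1−α) = s / (n + δ).
k^0.74 = 0.42 / (0.031 + 0.119) = 0.42 / 0.150 = 2.8000
k* = 2.8000^(1/0.74) ≈ 4.0204
y* = (k*)^α = 4.0204^0.26 ≈ 1.4359

y* = 1.436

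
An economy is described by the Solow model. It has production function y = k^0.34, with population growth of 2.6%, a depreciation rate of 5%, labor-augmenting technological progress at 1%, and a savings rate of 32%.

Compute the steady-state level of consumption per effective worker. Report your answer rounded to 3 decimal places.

c* = 1.338

In steady state, investment equals break-even investment: s·k^α = (n + g + δ)·k.
Dividing both sides by k: k^(1−α) = s / (n + g + δ).
k^0.66 = 0.32 / (0.026 + 0.010 + 0.050) = 0.32 / 0.086 = 3.7209
k* = 3.7209^(1/0.66) ≈ 7.3218
y* = (k*)^α = 7.3218^0.34 ≈ 1.9678
c* = (1 − s)·y* = (1 − 0.32) × 1.9678 ≈ 1.3381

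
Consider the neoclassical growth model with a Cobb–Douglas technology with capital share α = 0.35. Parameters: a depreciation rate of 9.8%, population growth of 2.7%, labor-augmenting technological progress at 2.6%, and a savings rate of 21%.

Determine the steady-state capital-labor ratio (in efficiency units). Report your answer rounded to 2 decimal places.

In steady state, investment equals break-even investment: s·k^α = (n + g + δ)·k.
Rearranging, k^(1−α) = s / (n + g + δ).
k^0.65 = 0.21 / (0.027 + 0.026 + 0.098) = 0.21 / 0.151 = 1.3907
k* = 1.3907^(1/0.65) ≈ 1.6610

k* = 1.66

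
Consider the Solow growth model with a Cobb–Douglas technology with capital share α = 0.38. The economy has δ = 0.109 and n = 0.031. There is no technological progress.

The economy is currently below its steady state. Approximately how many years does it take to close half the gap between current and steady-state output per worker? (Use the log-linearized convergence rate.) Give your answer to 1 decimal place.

half-life ≈ 8.0 years

Near the steady state the convergence rate is λ = (1 − α)(n + δ).
λ = (1 − 0.38) × 0.140 = 0.62 × 0.140 = 0.0868
Half-life = ln 2 / λ = 0.6931 / 0.0868 ≈ 7.99 years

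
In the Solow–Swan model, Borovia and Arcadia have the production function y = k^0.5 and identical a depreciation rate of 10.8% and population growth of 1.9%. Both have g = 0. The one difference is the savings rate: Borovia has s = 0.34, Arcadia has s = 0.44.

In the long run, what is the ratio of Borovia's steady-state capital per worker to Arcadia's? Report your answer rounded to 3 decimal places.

k*_B / k*_A ≈ 0.597

Steady-state k* = [s/(n + δ)]^(1/(1−α)), so the ratio is [ (s_B/(n + δ)_B) / (s_A/(n + δ)_A) ]^2.
s_B/(n + δ)_B = 0.34/0.127 = 2.6772; s_A/(n + δ)_A = 0.44/0.127 = 3.4646.
Ratio = (2.6772/3.4646)^2 = 0.7727^2 ≈ 0.5971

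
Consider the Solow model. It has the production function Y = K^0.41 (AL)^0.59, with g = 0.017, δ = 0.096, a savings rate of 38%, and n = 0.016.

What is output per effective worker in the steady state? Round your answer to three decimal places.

y* = 2.119

Steady state requires s·f(k) = (n + g + δ)·k, i.e. s·k^α = (n + g + δ)·k.
Rearranging, k^(1−α) = s / (n + g + δ).
k^0.59 = 0.38 / (0.016 + 0.017 + 0.096) = 0.38 / 0.129 = 2.9457
k* = 2.9457^(1/0.59) ≈ 6.2407
y* = (k*)^α = 6.2407^0.41 ≈ 2.1186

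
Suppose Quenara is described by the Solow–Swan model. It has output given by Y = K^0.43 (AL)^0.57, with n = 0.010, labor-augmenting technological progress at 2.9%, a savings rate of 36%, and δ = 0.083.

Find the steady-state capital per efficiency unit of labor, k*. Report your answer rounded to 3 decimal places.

Steady state requires s·f(k) = (n + g + δ)·k, i.e. s·k^α = (n + g + δ)·k.
Dividing both sides by k: k^(1−α) = s / (n + g + δ).
k^0.57 = 0.36 / (0.010 + 0.029 + 0.083) = 0.36 / 0.122 = 2.9508
k* = 2.9508^(1/0.57) ≈ 6.6751

k* ≈ 6.675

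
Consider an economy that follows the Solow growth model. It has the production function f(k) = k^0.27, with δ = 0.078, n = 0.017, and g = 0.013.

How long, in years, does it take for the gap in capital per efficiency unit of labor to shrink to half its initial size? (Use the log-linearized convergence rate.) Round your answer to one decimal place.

Near the steady state the convergence rate is λ = (1 − α)(n + g + δ).
λ = (1 − 0.27) × 0.108 = 0.73 × 0.108 = 0.07884
Half-life = ln 2 / λ = 0.6931 / 0.07884 ≈ 8.79 years

t_½ ≈ 8.8 years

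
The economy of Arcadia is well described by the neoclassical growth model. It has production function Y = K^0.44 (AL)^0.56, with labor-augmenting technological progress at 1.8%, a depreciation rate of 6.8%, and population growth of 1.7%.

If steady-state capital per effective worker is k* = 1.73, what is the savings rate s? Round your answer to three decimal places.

s ≈ 0.140

Steady state requires s·f(k) = (n + g + δ)·k, i.e. s·k^α = (n + g + δ)·k.
So s / (n + g + δ) = (k*)^(1−α) = 1.73^0.56 = 1.3593.
Therefore s = 1.3593 × (n + g + δ) = 1.3593 × 0.103 = 0.1400.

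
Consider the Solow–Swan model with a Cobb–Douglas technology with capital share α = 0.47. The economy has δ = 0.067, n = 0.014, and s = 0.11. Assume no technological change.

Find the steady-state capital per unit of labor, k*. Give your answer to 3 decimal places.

k* = 1.781

Steady state requires s·f(k) = (n + δ)·k, i.e. s·k^α = (n + δ)·k.
Rearranging, k^(1−α) = s / (n + δ).
k^0.53 = 0.11 / (0.014 + 0.067) = 0.11 / 0.081 = 1.3580
k* = 1.3580^(1/0.53) ≈ 1.7814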